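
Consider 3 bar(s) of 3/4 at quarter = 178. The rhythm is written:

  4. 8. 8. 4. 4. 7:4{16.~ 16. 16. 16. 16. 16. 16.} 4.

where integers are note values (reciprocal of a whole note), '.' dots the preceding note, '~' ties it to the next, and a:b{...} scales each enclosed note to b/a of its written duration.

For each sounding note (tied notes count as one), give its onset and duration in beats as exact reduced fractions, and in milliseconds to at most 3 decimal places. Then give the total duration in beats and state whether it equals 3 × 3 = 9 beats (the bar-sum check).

1) 0.0ms=0b +505.618ms=3/2b
2) 505.618ms=3/2b +252.809ms=3/4b
3) 758.427ms=9/4b +252.809ms=3/4b
4) 1011.236ms=3b +505.618ms=3/2b
5) 1516.854ms=9/2b +505.618ms=3/2b
6) 2022.472ms=6b +144.462ms=3/7b
7) 2166.934ms=45/7b +72.231ms=3/14b
8) 2239.165ms=93/14b +72.231ms=3/14b
9) 2311.396ms=48/7b +72.231ms=3/14b
10) 2383.628ms=99/14b +72.231ms=3/14b
11) 2455.859ms=51/7b +72.231ms=3/14b
12) 2528.09ms=15/2b +505.618ms=3/2b
Σ=9b of 9 (178bpm 3/4) — PASS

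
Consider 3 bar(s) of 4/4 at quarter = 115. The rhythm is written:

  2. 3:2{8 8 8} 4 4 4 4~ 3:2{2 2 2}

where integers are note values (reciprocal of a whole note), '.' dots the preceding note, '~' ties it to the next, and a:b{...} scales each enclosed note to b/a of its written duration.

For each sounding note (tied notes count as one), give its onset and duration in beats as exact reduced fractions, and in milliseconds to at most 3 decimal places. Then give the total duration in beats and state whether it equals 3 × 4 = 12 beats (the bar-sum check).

1) 0.0ms=0b +1565.217ms=3b
2) 1565.217ms=3b +173.913ms=1/3b
3) 1739.13ms=10/3b +173.913ms=1/3b
4) 1913.043ms=11/3b +173.913ms=1/3b
5) 2086.957ms=4b +521.739ms=1b
6) 2608.696ms=5b +521.739ms=1b
7) 3130.435ms=6b +521.739ms=1b
8) 3652.174ms=7b +1217.391ms=7/3b
9) 4869.565ms=28/3b +695.652ms=4/3b
10) 5565.217ms=32/3b +695.652ms=4/3b
Σ=12b of 12 (115bpm 4/4) — PASS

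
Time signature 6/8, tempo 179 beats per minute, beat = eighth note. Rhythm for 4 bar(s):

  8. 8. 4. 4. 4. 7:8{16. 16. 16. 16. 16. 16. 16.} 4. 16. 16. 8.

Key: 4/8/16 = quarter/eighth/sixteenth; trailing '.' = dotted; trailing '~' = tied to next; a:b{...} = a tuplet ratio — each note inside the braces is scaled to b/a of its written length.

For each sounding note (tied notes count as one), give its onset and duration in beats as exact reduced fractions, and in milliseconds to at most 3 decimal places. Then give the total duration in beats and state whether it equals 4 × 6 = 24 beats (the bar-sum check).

1) 0.0ms=0b +502.793ms=3/2b
2) 502.793ms=3/2b +502.793ms=3/2b
3) 1005.587ms=3b +1005.587ms=3b
4) 2011.173ms=6b +1005.587ms=3b
5) 3016.76ms=9b +1005.587ms=3b
6) 4022.346ms=12b +287.31ms=6/7b
7) 4309.657ms=90/7b +287.31ms=6/7b
8) 4596.967ms=96/7b +287.31ms=6/7b
9) 4884.278ms=102/7b +287.31ms=6/7b
10) 5171.588ms=108/7b +287.31ms=6/7b
11) 5458.899ms=114/7b +287.31ms=6/7b
12) 5746.209ms=120/7b +287.31ms=6/7b
13) 6033.52ms=18b +1005.587ms=3b
14) 7039.106ms=21b +251.397ms=3/4b
15) 7290.503ms=87/4b +251.397ms=3/4b
16) 7541.899ms=45/2b +502.793ms=3/2b
Σ=24b of 24 (179bpm 6/8) — PASS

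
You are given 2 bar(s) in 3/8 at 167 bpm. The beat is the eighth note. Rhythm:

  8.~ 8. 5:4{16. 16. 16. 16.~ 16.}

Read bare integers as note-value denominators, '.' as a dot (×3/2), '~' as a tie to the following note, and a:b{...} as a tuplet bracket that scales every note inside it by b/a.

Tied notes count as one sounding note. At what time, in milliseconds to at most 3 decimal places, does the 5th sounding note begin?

1. 0.0ms @ 0 + 1077.844ms (3)
2. 1077.844ms @ 3 + 215.569ms (3/5)
3. 1293.413ms @ 18/5 + 215.569ms (3/5)
4. 1508.982ms @ 21/5 + 215.569ms (3/5)
5. 1724.551ms @ 24/5 + 431.138ms (6/5)

note 5 onset = 24/5b = 1724.551ms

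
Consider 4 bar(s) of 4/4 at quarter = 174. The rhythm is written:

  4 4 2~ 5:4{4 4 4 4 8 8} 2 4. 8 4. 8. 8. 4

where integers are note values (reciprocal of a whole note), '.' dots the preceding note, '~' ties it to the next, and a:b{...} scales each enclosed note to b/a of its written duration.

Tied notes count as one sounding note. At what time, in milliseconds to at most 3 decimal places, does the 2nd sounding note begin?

note 2 onset = 1b = 344.828ms

1. 0.0ms @ 0 + 344.828ms (1)
2. 344.828ms @ 1 + 344.828ms (1)
3. 689.655ms @ 2 + 965.517ms (14/5)
4. 1655.172ms @ 24/5 + 275.862ms (4/5)
5. 1931.034ms @ 28/5 + 275.862ms (4/5)
6. 2206.897ms @ 32/5 + 275.862ms (4/5)
7. 2482.759ms @ 36/5 + 137.931ms (2/5)
8. 2620.69ms @ 38/5 + 137.931ms (2/5)
9. 2758.621ms @ 8 + 689.655ms (2)
10. 3448.276ms @ 10 + 517.241ms (3/2)
11. 3965.517ms @ 23/2 + 172.414ms (1/2)
12. 4137.931ms @ 12 + 517.241ms (3/2)
13. 4655.172ms @ 27/2 + 258.621ms (3/4)
14. 4913.793ms @ 57/4 + 258.621ms (3/4)
15. 5172.414ms @ 15 + 344.828ms (1)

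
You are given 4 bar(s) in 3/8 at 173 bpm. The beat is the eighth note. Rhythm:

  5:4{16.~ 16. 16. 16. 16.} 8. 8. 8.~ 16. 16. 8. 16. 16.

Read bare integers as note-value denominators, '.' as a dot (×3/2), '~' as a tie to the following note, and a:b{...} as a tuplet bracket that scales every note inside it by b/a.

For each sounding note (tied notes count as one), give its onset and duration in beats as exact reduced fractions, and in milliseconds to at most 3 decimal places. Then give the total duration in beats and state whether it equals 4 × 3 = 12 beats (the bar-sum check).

1) 0.0ms=0b +416.185ms=6/5b
2) 416.185ms=6/5b +208.092ms=3/5b
3) 624.277ms=9/5b +208.092ms=3/5b
4) 832.37ms=12/5b +208.092ms=3/5b
5) 1040.462ms=3b +520.231ms=3/2b
6) 1560.694ms=9/2b +520.231ms=3/2b
7) 2080.925ms=6b +780.347ms=9/4b
8) 2861.272ms=33/4b +260.116ms=3/4b
9) 3121.387ms=9b +520.231ms=3/2b
10) 3641.618ms=21/2b +260.116ms=3/4b
11) 3901.734ms=45/4b +260.116ms=3/4b
Σ=12b of 12 (173bpm 3/8) — PASS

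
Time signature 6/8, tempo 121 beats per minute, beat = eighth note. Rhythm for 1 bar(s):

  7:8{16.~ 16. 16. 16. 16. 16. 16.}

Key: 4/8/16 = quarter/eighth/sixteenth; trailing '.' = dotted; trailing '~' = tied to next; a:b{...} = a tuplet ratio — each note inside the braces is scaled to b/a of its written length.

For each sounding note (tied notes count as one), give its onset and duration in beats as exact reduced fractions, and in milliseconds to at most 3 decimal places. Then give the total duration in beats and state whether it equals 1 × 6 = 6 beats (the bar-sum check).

1) 0.0ms=0b +850.059ms=12/7b
2) 850.059ms=12/7b +425.03ms=6/7b
3) 1275.089ms=18/7b +425.03ms=6/7b
4) 1700.118ms=24/7b +425.03ms=6/7b
5) 2125.148ms=30/7b +425.03ms=6/7b
6) 2550.177ms=36/7b +425.03ms=6/7b
Σ=6b of 6 (121bpm 6/8) — PASS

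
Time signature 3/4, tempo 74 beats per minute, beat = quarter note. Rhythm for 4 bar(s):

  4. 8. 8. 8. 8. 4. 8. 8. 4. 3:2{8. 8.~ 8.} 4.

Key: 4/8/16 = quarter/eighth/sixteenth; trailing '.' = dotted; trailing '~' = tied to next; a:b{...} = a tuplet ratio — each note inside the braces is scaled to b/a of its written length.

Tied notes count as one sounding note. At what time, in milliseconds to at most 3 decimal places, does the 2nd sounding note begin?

1. 0.0ms @ 0 + 1216.216ms (3/2)
2. 1216.216ms @ 3/2 + 608.108ms (3/4)
3. 1824.324ms @ 9/4 + 608.108ms (3/4)
4. 2432.432ms @ 3 + 608.108ms (3/4)
5. 3040.541ms @ 15/4 + 608.108ms (3/4)
6. 3648.649ms @ 9/2 + 1216.216ms (3/2)
7. 4864.865ms @ 6 + 608.108ms (3/4)
8. 5472.973ms @ 27/4 + 608.108ms (3/4)
9. 6081.081ms @ 15/2 + 1216.216ms (3/2)
10. 7297.297ms @ 9 + 405.405ms (1/2)
11. 7702.703ms @ 19/2 + 810.811ms (1)
12. 8513.514ms @ 21/2 + 1216.216ms (3/2)

note 2 onset = 3/2b = 1216.216ms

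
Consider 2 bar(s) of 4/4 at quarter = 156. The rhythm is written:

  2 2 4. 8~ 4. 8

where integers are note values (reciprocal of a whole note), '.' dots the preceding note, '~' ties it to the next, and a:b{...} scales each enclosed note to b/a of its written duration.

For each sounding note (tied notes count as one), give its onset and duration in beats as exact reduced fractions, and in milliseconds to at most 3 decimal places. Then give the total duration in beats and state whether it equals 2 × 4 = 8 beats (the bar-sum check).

1) 0.0ms=0b +769.231ms=2b
2) 769.231ms=2b +769.231ms=2b
3) 1538.462ms=4b +576.923ms=3/2b
4) 2115.385ms=11/2b +769.231ms=2b
5) 2884.615ms=15/2b +192.308ms=1/2b
Σ=8b of 8 (156bpm 4/4) — PASS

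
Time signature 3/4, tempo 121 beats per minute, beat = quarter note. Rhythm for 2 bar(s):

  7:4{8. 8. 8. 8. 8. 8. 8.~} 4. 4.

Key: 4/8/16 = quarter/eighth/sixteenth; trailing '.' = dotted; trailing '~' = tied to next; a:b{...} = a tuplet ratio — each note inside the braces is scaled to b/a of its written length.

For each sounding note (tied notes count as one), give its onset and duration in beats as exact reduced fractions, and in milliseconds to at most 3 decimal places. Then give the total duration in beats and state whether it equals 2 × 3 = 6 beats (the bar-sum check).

1) 0.0ms=0b +212.515ms=3/7b
2) 212.515ms=3/7b +212.515ms=3/7b
3) 425.03ms=6/7b +212.515ms=3/7b
4) 637.544ms=9/7b +212.515ms=3/7b
5) 850.059ms=12/7b +212.515ms=3/7b
6) 1062.574ms=15/7b +212.515ms=3/7b
7) 1275.089ms=18/7b +956.316ms=27/14b
8) 2231.405ms=9/2b +743.802ms=3/2b
Σ=6b of 6 (121bpm 3/4) — PASS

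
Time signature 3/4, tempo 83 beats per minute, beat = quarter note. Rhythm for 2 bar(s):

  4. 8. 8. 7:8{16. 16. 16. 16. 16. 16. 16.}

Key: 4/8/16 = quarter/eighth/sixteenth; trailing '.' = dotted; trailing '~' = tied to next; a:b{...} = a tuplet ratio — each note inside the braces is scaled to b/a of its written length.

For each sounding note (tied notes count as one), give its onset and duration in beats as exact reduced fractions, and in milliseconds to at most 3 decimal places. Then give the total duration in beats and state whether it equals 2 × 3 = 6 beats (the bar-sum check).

1) 0.0ms=0b +1084.337ms=3/2b
2) 1084.337ms=3/2b +542.169ms=3/4b
3) 1626.506ms=9/4b +542.169ms=3/4b
4) 2168.675ms=3b +309.811ms=3/7b
5) 2478.485ms=24/7b +309.811ms=3/7b
6) 2788.296ms=27/7b +309.811ms=3/7b
7) 3098.107ms=30/7b +309.811ms=3/7b
8) 3407.917ms=33/7b +309.811ms=3/7b
9) 3717.728ms=36/7b +309.811ms=3/7b
10) 4027.539ms=39/7b +309.811ms=3/7b
Σ=6b of 6 (83bpm 3/4) — PASS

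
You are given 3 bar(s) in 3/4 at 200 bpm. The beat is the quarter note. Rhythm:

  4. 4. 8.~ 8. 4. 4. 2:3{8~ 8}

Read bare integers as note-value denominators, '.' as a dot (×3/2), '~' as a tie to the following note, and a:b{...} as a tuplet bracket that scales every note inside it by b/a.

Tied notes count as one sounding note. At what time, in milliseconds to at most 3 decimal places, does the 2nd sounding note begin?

note 2 onset = 3/2b = 450.0ms

1. 0.0ms @ 0 + 450.0ms (3/2)
2. 450.0ms @ 3/2 + 450.0ms (3/2)
3. 900.0ms @ 3 + 450.0ms (3/2)
4. 1350.0ms @ 9/2 + 450.0ms (3/2)
5. 1800.0ms @ 6 + 450.0ms (3/2)
6. 2250.0ms @ 15/2 + 450.0ms (3/2)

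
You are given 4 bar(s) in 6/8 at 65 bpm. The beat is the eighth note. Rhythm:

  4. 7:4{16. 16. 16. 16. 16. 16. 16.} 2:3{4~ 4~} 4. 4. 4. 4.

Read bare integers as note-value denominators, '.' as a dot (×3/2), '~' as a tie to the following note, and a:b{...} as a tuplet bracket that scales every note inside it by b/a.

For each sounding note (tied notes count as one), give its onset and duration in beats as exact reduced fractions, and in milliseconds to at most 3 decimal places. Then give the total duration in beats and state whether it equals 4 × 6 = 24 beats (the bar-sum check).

1) 0.0ms=0b +2769.231ms=3b
2) 2769.231ms=3b +395.604ms=3/7b
3) 3164.835ms=24/7b +395.604ms=3/7b
4) 3560.44ms=27/7b +395.604ms=3/7b
5) 3956.044ms=30/7b +395.604ms=3/7b
6) 4351.648ms=33/7b +395.604ms=3/7b
7) 4747.253ms=36/7b +395.604ms=3/7b
8) 5142.857ms=39/7b +395.604ms=3/7b
9) 5538.462ms=6b +8307.692ms=9b
10) 13846.154ms=15b +2769.231ms=3b
11) 16615.385ms=18b +2769.231ms=3b
12) 19384.615ms=21b +2769.231ms=3b
Σ=24b of 24 (65bpm 6/8) — PASS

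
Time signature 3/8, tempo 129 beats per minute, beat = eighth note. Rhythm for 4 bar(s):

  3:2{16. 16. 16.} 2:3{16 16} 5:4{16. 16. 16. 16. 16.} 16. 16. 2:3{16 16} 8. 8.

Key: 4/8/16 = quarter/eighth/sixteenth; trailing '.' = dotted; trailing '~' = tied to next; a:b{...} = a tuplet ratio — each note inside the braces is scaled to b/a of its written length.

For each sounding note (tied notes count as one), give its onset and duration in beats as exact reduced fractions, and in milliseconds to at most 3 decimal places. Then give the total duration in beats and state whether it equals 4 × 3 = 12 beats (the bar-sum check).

1) 0.0ms=0b +232.558ms=1/2b
2) 232.558ms=1/2b +232.558ms=1/2b
3) 465.116ms=1b +232.558ms=1/2b
4) 697.674ms=3/2b +348.837ms=3/4b
5) 1046.512ms=9/4b +348.837ms=3/4b
6) 1395.349ms=3b +279.07ms=3/5b
7) 1674.419ms=18/5b +279.07ms=3/5b
8) 1953.488ms=21/5b +279.07ms=3/5b
9) 2232.558ms=24/5b +279.07ms=3/5b
10) 2511.628ms=27/5b +279.07ms=3/5b
11) 2790.698ms=6b +348.837ms=3/4b
12) 3139.535ms=27/4b +348.837ms=3/4b
13) 3488.372ms=15/2b +348.837ms=3/4b
14) 3837.209ms=33/4b +348.837ms=3/4b
15) 4186.047ms=9b +697.674ms=3/2b
16) 4883.721ms=21/2b +697.674ms=3/2b
Σ=12b of 12 (129bpm 3/8) — PASS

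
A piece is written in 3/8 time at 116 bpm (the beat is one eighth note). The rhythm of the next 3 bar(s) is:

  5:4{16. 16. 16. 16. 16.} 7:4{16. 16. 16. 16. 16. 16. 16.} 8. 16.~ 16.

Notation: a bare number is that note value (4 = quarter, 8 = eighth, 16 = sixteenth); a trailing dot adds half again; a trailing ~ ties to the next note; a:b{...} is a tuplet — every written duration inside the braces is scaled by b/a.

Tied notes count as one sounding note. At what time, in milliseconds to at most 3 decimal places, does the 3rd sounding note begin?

note 3 onset = 6/5b = 620.69ms

1. 0.0ms @ 0 + 310.345ms (3/5)
2. 310.345ms @ 3/5 + 310.345ms (3/5)
3. 620.69ms @ 6/5 + 310.345ms (3/5)
4. 931.034ms @ 9/5 + 310.345ms (3/5)
5. 1241.379ms @ 12/5 + 310.345ms (3/5)
6. 1551.724ms @ 3 + 221.675ms (3/7)
7. 1773.399ms @ 24/7 + 221.675ms (3/7)
8. 1995.074ms @ 27/7 + 221.675ms (3/7)
9. 2216.749ms @ 30/7 + 221.675ms (3/7)
10. 2438.424ms @ 33/7 + 221.675ms (3/7)
11. 2660.099ms @ 36/7 + 221.675ms (3/7)
12. 2881.773ms @ 39/7 + 221.675ms (3/7)
13. 3103.448ms @ 6 + 775.862ms (3/2)
14. 3879.31ms @ 15/2 + 775.862ms (3/2)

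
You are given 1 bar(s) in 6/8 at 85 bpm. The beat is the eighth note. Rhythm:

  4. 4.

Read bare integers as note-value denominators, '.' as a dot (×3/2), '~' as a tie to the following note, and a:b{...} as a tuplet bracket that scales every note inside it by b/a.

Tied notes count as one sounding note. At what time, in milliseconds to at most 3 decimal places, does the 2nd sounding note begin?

1. 0.0ms @ 0 + 2117.647ms (3)
2. 2117.647ms @ 3 + 2117.647ms (3)

note 2 onset = 3b = 2117.647ms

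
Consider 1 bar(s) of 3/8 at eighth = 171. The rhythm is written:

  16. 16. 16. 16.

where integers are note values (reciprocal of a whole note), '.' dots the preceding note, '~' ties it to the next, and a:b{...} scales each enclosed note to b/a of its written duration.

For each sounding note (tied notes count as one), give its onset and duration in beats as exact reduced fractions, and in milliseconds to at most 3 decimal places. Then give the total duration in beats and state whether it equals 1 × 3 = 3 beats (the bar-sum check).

1) 0.0ms=0b +263.158ms=3/4b
2) 263.158ms=3/4b +263.158ms=3/4b
3) 526.316ms=3/2b +263.158ms=3/4b
4) 789.474ms=9/4b +263.158ms=3/4b
Σ=3b of 3 (171bpm 3/8) — PASS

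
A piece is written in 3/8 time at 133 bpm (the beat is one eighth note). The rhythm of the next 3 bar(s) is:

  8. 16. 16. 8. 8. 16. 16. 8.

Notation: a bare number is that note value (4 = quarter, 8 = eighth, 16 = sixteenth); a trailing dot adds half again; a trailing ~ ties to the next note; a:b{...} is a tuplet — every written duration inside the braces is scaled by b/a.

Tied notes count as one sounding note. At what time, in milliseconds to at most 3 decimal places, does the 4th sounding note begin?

note 4 onset = 3b = 1353.383ms

1. 0.0ms @ 0 + 676.692ms (3/2)
2. 676.692ms @ 3/2 + 338.346ms (3/4)
3. 1015.038ms @ 9/4 + 338.346ms (3/4)
4. 1353.383ms @ 3 + 676.692ms (3/2)
5. 2030.075ms @ 9/2 + 676.692ms (3/2)
6. 2706.767ms @ 6 + 338.346ms (3/4)
7. 3045.113ms @ 27/4 + 338.346ms (3/4)
8. 3383.459ms @ 15/2 + 676.692ms (3/2)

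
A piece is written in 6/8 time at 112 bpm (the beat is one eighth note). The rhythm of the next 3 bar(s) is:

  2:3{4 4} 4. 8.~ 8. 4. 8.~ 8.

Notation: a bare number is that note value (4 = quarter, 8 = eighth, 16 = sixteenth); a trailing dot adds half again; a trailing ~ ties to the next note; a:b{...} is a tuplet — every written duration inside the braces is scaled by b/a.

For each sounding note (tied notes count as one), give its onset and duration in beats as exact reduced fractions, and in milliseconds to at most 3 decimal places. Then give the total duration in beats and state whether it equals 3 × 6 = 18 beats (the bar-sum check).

1) 0.0ms=0b +1607.143ms=3b
2) 1607.143ms=3b +1607.143ms=3b
3) 3214.286ms=6b +1607.143ms=3b
4) 4821.429ms=9b +1607.143ms=3b
5) 6428.571ms=12b +1607.143ms=3b
6) 8035.714ms=15b +1607.143ms=3b
Σ=18b of 18 (112bpm 6/8) — PASS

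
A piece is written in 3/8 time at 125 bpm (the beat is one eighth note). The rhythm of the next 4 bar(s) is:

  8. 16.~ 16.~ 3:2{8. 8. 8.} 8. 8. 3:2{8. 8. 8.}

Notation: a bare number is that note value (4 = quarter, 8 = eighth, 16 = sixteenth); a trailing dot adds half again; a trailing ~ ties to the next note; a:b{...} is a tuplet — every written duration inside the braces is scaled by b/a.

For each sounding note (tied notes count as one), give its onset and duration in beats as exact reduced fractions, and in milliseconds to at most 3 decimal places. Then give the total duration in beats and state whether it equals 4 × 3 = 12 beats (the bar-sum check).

1) 0.0ms=0b +720.0ms=3/2b
2) 720.0ms=3/2b +1200.0ms=5/2b
3) 1920.0ms=4b +480.0ms=1b
4) 2400.0ms=5b +480.0ms=1b
5) 2880.0ms=6b +720.0ms=3/2b
6) 3600.0ms=15/2b +720.0ms=3/2b
7) 4320.0ms=9b +480.0ms=1b
8) 4800.0ms=10b +480.0ms=1b
9) 5280.0ms=11b +480.0ms=1b
Σ=12b of 12 (125bpm 3/8) — PASS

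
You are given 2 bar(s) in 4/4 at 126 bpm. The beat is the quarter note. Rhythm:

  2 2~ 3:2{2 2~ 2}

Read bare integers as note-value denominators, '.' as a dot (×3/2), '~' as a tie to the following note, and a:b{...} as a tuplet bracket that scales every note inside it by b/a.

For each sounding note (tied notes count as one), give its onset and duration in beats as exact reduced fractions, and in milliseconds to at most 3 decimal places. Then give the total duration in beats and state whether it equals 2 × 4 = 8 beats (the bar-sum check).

1) 0.0ms=0b +952.381ms=2b
2) 952.381ms=2b +1587.302ms=10/3b
3) 2539.683ms=16/3b +1269.841ms=8/3b
Σ=8b of 8 (126bpm 4/4) — PASS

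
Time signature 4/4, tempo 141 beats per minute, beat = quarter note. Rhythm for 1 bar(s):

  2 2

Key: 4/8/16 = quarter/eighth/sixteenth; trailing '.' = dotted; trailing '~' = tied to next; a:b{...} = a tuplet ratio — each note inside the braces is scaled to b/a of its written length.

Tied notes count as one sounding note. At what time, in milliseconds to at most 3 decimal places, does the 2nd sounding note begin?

1. 0.0ms @ 0 + 851.064ms (2)
2. 851.064ms @ 2 + 851.064ms (2)

note 2 onset = 2b = 851.064ms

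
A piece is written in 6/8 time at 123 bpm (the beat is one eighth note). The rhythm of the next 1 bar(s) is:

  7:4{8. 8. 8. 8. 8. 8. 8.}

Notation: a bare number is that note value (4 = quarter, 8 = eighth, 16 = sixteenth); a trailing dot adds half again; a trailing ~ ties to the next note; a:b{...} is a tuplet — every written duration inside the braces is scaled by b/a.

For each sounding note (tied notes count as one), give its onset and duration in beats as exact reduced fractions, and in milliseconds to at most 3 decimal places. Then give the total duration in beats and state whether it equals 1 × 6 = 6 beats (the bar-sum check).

1) 0.0ms=0b +418.118ms=6/7b
2) 418.118ms=6/7b +418.118ms=6/7b
3) 836.237ms=12/7b +418.118ms=6/7b
4) 1254.355ms=18/7b +418.118ms=6/7b
5) 1672.474ms=24/7b +418.118ms=6/7b
6) 2090.592ms=30/7b +418.118ms=6/7b
7) 2508.711ms=36/7b +418.118ms=6/7b
Σ=6b of 6 (123bpm 6/8) — PASS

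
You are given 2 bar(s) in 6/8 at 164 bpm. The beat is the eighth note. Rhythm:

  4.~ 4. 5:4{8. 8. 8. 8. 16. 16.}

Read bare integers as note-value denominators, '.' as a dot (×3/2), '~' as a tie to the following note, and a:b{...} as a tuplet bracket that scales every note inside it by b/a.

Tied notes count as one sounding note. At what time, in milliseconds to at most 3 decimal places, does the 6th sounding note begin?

1. 0.0ms @ 0 + 2195.122ms (6)
2. 2195.122ms @ 6 + 439.024ms (6/5)
3. 2634.146ms @ 36/5 + 439.024ms (6/5)
4. 3073.171ms @ 42/5 + 439.024ms (6/5)
5. 3512.195ms @ 48/5 + 439.024ms (6/5)
6. 3951.22ms @ 54/5 + 219.512ms (3/5)
7. 4170.732ms @ 57/5 + 219.512ms (3/5)

note 6 onset = 54/5b = 3951.22ms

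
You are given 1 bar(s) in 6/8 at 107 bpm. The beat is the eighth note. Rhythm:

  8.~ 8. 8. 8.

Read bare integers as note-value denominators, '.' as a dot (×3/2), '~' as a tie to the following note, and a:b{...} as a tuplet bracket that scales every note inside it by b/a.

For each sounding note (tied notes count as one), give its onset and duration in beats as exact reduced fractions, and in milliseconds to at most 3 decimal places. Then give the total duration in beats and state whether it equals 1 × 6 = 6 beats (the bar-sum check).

1) 0.0ms=0b +1682.243ms=3b
2) 1682.243ms=3b +841.121ms=3/2b
3) 2523.364ms=9/2b +841.121ms=3/2b
Σ=6b of 6 (107bpm 6/8) — PASS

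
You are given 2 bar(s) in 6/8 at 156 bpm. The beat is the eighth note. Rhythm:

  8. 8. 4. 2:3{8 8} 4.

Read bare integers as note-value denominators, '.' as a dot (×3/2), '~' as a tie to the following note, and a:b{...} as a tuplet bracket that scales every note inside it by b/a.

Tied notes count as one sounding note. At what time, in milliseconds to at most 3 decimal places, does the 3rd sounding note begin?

1. 0.0ms @ 0 + 576.923ms (3/2)
2. 576.923ms @ 3/2 + 576.923ms (3/2)
3. 1153.846ms @ 3 + 1153.846ms (3)
4. 2307.692ms @ 6 + 576.923ms (3/2)
5. 2884.615ms @ 15/2 + 576.923ms (3/2)
6. 3461.538ms @ 9 + 1153.846ms (3)

note 3 onset = 3b = 1153.846ms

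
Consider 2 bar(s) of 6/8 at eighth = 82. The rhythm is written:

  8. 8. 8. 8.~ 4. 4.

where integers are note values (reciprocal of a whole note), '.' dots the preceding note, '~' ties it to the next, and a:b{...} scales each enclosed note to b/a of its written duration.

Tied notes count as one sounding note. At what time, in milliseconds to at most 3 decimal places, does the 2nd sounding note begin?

note 2 onset = 3/2b = 1097.561ms

1. 0.0ms @ 0 + 1097.561ms (3/2)
2. 1097.561ms @ 3/2 + 1097.561ms (3/2)
3. 2195.122ms @ 3 + 1097.561ms (3/2)
4. 3292.683ms @ 9/2 + 3292.683ms (9/2)
5. 6585.366ms @ 9 + 2195.122ms (3)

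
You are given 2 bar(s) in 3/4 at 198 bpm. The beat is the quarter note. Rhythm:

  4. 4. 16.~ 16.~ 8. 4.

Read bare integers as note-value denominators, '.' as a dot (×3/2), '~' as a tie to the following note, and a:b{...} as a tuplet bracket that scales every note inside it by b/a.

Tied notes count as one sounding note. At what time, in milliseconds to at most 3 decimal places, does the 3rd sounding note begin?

note 3 onset = 3b = 909.091ms

1. 0.0ms @ 0 + 454.545ms (3/2)
2. 454.545ms @ 3/2 + 454.545ms (3/2)
3. 909.091ms @ 3 + 454.545ms (3/2)
4. 1363.636ms @ 9/2 + 454.545ms (3/2)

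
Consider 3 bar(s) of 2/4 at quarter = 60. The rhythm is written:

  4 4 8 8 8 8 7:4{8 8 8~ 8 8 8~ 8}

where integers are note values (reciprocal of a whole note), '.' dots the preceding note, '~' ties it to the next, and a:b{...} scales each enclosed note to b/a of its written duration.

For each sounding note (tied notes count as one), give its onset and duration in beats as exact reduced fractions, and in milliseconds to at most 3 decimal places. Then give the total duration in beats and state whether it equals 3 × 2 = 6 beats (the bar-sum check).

1) 0.0ms=0b +1000.0ms=1b
2) 1000.0ms=1b +1000.0ms=1b
3) 2000.0ms=2b +500.0ms=1/2b
4) 2500.0ms=5/2b +500.0ms=1/2b
5) 3000.0ms=3b +500.0ms=1/2b
6) 3500.0ms=7/2b +500.0ms=1/2b
7) 4000.0ms=4b +285.714ms=2/7b
8) 4285.714ms=30/7b +285.714ms=2/7b
9) 4571.429ms=32/7b +571.429ms=4/7b
10) 5142.857ms=36/7b +285.714ms=2/7b
11) 5428.571ms=38/7b +571.429ms=4/7b
Σ=6b of 6 (60bpm 2/4) — PASS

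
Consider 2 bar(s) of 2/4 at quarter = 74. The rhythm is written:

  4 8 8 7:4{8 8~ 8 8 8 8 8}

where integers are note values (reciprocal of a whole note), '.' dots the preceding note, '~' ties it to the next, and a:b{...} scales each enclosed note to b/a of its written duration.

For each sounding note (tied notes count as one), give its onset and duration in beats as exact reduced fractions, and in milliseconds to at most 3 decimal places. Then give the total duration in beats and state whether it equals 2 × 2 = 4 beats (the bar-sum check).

1) 0.0ms=0b +810.811ms=1b
2) 810.811ms=1b +405.405ms=1/2b
3) 1216.216ms=3/2b +405.405ms=1/2b
4) 1621.622ms=2b +231.66ms=2/7b
5) 1853.282ms=16/7b +463.32ms=4/7b
6) 2316.602ms=20/7b +231.66ms=2/7b
7) 2548.263ms=22/7b +231.66ms=2/7b
8) 2779.923ms=24/7b +231.66ms=2/7b
9) 3011.583ms=26/7b +231.66ms=2/7b
Σ=4b of 4 (74bpm 2/4) — PASS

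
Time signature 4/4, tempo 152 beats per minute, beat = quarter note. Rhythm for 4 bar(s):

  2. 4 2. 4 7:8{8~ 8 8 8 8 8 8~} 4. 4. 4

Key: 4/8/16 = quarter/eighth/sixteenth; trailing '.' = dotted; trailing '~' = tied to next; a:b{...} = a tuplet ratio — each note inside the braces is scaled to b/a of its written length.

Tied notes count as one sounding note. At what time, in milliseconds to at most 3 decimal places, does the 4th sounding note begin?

note 4 onset = 7b = 2763.158ms

1. 0.0ms @ 0 + 1184.211ms (3)
2. 1184.211ms @ 3 + 394.737ms (1)
3. 1578.947ms @ 4 + 1184.211ms (3)
4. 2763.158ms @ 7 + 394.737ms (1)
5. 3157.895ms @ 8 + 451.128ms (8/7)
6. 3609.023ms @ 64/7 + 225.564ms (4/7)
7. 3834.586ms @ 68/7 + 225.564ms (4/7)
8. 4060.15ms @ 72/7 + 225.564ms (4/7)
9. 4285.714ms @ 76/7 + 225.564ms (4/7)
10. 4511.278ms @ 80/7 + 817.669ms (29/14)
11. 5328.947ms @ 27/2 + 592.105ms (3/2)
12. 5921.053ms @ 15 + 394.737ms (1)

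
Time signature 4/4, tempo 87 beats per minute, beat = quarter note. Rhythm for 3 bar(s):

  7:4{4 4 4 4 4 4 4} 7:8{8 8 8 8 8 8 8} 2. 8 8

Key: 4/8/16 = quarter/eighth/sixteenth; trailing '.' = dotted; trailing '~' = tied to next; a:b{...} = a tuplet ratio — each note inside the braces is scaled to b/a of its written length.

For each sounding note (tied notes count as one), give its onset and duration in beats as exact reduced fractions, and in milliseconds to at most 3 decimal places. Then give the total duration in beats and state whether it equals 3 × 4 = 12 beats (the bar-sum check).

1) 0.0ms=0b +394.089ms=4/7b
2) 394.089ms=4/7b +394.089ms=4/7b
3) 788.177ms=8/7b +394.089ms=4/7b
4) 1182.266ms=12/7b +394.089ms=4/7b
5) 1576.355ms=16/7b +394.089ms=4/7b
6) 1970.443ms=20/7b +394.089ms=4/7b
7) 2364.532ms=24/7b +394.089ms=4/7b
8) 2758.621ms=4b +394.089ms=4/7b
9) 3152.709ms=32/7b +394.089ms=4/7b
10) 3546.798ms=36/7b +394.089ms=4/7b
11) 3940.887ms=40/7b +394.089ms=4/7b
12) 4334.975ms=44/7b +394.089ms=4/7b
13) 4729.064ms=48/7b +394.089ms=4/7b
14) 5123.153ms=52/7b +394.089ms=4/7b
15) 5517.241ms=8b +2068.966ms=3b
16) 7586.207ms=11b +344.828ms=1/2b
17) 7931.034ms=23/2b +344.828ms=1/2b
Σ=12b of 12 (87bpm 4/4) — PASS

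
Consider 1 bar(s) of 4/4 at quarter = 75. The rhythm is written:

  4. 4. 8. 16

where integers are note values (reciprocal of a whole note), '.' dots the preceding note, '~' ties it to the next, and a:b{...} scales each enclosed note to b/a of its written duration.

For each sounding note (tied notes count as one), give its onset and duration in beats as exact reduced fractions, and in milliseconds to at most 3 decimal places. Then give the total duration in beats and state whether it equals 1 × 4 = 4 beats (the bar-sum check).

1) 0.0ms=0b +1200.0ms=3/2b
2) 1200.0ms=3/2b +1200.0ms=3/2b
3) 2400.0ms=3b +600.0ms=3/4b
4) 3000.0ms=15/4b +200.0ms=1/4b
Σ=4b of 4 (75bpm 4/4) — PASS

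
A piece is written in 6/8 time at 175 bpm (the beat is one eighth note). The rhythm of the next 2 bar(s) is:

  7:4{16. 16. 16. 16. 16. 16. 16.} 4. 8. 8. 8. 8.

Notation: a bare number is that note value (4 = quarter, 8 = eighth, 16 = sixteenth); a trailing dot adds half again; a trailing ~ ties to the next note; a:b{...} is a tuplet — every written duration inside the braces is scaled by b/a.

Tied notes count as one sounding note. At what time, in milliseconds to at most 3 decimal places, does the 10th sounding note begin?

note 10 onset = 15/2b = 2571.429ms

1. 0.0ms @ 0 + 146.939ms (3/7)
2. 146.939ms @ 3/7 + 146.939ms (3/7)
3. 293.878ms @ 6/7 + 146.939ms (3/7)
4. 440.816ms @ 9/7 + 146.939ms (3/7)
5. 587.755ms @ 12/7 + 146.939ms (3/7)
6. 734.694ms @ 15/7 + 146.939ms (3/7)
7. 881.633ms @ 18/7 + 146.939ms (3/7)
8. 1028.571ms @ 3 + 1028.571ms (3)
9. 2057.143ms @ 6 + 514.286ms (3/2)
10. 2571.429ms @ 15/2 + 514.286ms (3/2)
11. 3085.714ms @ 9 + 514.286ms (3/2)
12. 3600.0ms @ 21/2 + 514.286ms (3/2)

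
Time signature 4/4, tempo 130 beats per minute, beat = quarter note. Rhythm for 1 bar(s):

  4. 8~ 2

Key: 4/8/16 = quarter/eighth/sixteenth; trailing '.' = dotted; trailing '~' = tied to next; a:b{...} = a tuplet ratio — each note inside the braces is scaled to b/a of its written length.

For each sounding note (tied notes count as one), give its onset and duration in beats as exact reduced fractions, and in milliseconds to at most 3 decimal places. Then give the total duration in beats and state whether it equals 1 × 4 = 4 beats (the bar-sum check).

1) 0.0ms=0b +692.308ms=3/2b
2) 692.308ms=3/2b +1153.846ms=5/2b
Σ=4b of 4 (130bpm 4/4) — PASS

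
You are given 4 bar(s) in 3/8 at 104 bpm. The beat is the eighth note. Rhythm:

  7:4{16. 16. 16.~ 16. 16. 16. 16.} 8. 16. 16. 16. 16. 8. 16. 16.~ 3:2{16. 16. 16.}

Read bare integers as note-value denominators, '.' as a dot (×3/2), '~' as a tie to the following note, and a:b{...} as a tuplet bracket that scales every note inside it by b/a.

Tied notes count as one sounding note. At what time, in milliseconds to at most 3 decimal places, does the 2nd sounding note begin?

1. 0.0ms @ 0 + 247.253ms (3/7)
2. 247.253ms @ 3/7 + 247.253ms (3/7)
3. 494.505ms @ 6/7 + 494.505ms (6/7)
4. 989.011ms @ 12/7 + 247.253ms (3/7)
5. 1236.264ms @ 15/7 + 247.253ms (3/7)
6. 1483.516ms @ 18/7 + 247.253ms (3/7)
7. 1730.769ms @ 3 + 865.385ms (3/2)
8. 2596.154ms @ 9/2 + 432.692ms (3/4)
9. 3028.846ms @ 21/4 + 432.692ms (3/4)
10. 3461.538ms @ 6 + 432.692ms (3/4)
11. 3894.231ms @ 27/4 + 432.692ms (3/4)
12. 4326.923ms @ 15/2 + 865.385ms (3/2)
13. 5192.308ms @ 9 + 432.692ms (3/4)
14. 5625.0ms @ 39/4 + 721.154ms (5/4)
15. 6346.154ms @ 11 + 288.462ms (1/2)
16. 6634.615ms @ 23/2 + 288.462ms (1/2)

note 2 onset = 3/7b = 247.253ms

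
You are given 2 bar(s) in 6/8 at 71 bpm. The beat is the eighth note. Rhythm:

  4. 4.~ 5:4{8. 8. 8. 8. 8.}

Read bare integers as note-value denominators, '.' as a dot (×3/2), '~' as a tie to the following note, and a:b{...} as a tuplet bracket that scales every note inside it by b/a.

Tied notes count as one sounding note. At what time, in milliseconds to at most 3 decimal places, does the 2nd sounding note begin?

note 2 onset = 3b = 2535.211ms

1. 0.0ms @ 0 + 2535.211ms (3)
2. 2535.211ms @ 3 + 3549.296ms (21/5)
3. 6084.507ms @ 36/5 + 1014.085ms (6/5)
4. 7098.592ms @ 42/5 + 1014.085ms (6/5)
5. 8112.676ms @ 48/5 + 1014.085ms (6/5)
6. 9126.761ms @ 54/5 + 1014.085ms (6/5)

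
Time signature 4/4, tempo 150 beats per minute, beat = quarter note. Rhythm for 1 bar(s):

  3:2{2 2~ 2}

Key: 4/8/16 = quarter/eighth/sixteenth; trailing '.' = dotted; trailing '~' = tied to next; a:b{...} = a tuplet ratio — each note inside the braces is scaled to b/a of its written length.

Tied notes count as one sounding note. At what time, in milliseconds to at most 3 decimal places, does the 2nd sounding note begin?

1. 0.0ms @ 0 + 533.333ms (4/3)
2. 533.333ms @ 4/3 + 1066.667ms (8/3)

note 2 onset = 4/3b = 533.333ms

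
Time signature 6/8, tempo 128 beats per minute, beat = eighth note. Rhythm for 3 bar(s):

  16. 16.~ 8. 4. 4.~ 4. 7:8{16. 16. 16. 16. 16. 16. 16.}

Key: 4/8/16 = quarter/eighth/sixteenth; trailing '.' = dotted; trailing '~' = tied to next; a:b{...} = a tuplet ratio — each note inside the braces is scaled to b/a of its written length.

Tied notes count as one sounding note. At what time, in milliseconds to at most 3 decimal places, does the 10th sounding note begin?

1. 0.0ms @ 0 + 351.562ms (3/4)
2. 351.562ms @ 3/4 + 1054.688ms (9/4)
3. 1406.25ms @ 3 + 1406.25ms (3)
4. 2812.5ms @ 6 + 2812.5ms (6)
5. 5625.0ms @ 12 + 401.786ms (6/7)
6. 6026.786ms @ 90/7 + 401.786ms (6/7)
7. 6428.571ms @ 96/7 + 401.786ms (6/7)
8. 6830.357ms @ 102/7 + 401.786ms (6/7)
9. 7232.143ms @ 108/7 + 401.786ms (6/7)
10. 7633.929ms @ 114/7 + 401.786ms (6/7)
11. 8035.714ms @ 120/7 + 401.786ms (6/7)

note 10 onset = 114/7b = 7633.929ms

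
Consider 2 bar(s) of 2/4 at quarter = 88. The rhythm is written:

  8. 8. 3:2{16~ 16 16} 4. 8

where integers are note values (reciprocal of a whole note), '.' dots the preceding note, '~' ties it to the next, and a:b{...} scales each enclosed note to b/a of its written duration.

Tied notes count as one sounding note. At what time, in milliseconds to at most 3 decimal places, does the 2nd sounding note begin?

note 2 onset = 3/4b = 511.364ms

1. 0.0ms @ 0 + 511.364ms (3/4)
2. 511.364ms @ 3/4 + 511.364ms (3/4)
3. 1022.727ms @ 3/2 + 227.273ms (1/3)
4. 1250.0ms @ 11/6 + 113.636ms (1/6)
5. 1363.636ms @ 2 + 1022.727ms (3/2)
6. 2386.364ms @ 7/2 + 340.909ms (1/2)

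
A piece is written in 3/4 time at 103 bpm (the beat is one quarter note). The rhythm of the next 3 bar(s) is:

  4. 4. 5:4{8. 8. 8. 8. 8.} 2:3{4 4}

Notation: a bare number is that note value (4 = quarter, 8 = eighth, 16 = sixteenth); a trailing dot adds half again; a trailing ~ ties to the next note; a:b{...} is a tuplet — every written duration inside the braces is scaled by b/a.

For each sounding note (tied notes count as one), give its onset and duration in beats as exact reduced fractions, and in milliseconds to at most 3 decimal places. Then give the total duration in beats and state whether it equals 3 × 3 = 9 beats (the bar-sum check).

1) 0.0ms=0b +873.786ms=3/2b
2) 873.786ms=3/2b +873.786ms=3/2b
3) 1747.573ms=3b +349.515ms=3/5b
4) 2097.087ms=18/5b +349.515ms=3/5b
5) 2446.602ms=21/5b +349.515ms=3/5b
6) 2796.117ms=24/5b +349.515ms=3/5b
7) 3145.631ms=27/5b +349.515ms=3/5b
8) 3495.146ms=6b +873.786ms=3/2b
9) 4368.932ms=15/2b +873.786ms=3/2b
Σ=9b of 9 (103bpm 3/4) — PASS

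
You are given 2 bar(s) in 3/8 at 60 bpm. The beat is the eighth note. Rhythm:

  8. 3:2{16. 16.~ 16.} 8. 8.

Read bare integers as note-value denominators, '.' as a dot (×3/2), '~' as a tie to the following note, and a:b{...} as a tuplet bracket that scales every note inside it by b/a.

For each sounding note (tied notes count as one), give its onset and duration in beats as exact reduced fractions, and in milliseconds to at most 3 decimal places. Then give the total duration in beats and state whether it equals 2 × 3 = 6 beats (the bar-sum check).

1) 0.0ms=0b +1500.0ms=3/2b
2) 1500.0ms=3/2b +500.0ms=1/2b
3) 2000.0ms=2b +1000.0ms=1b
4) 3000.0ms=3b +1500.0ms=3/2b
5) 4500.0ms=9/2b +1500.0ms=3/2b
Σ=6b of 6 (60bpm 3/8) — PASS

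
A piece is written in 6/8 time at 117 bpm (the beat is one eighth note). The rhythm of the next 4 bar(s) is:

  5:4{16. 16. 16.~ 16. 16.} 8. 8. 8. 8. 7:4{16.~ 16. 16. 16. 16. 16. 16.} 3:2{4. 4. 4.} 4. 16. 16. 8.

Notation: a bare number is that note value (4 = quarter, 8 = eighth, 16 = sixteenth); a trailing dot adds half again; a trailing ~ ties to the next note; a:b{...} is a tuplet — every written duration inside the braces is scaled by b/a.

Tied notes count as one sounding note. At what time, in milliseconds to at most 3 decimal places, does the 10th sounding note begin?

1. 0.0ms @ 0 + 307.692ms (3/5)
2. 307.692ms @ 3/5 + 307.692ms (3/5)
3. 615.385ms @ 6/5 + 615.385ms (6/5)
4. 1230.769ms @ 12/5 + 307.692ms (3/5)
5. 1538.462ms @ 3 + 769.231ms (3/2)
6. 2307.692ms @ 9/2 + 769.231ms (3/2)
7. 3076.923ms @ 6 + 769.231ms (3/2)
8. 3846.154ms @ 15/2 + 769.231ms (3/2)
9. 4615.385ms @ 9 + 439.56ms (6/7)
10. 5054.945ms @ 69/7 + 219.78ms (3/7)
11. 5274.725ms @ 72/7 + 219.78ms (3/7)
12. 5494.505ms @ 75/7 + 219.78ms (3/7)
13. 5714.286ms @ 78/7 + 219.78ms (3/7)
14. 5934.066ms @ 81/7 + 219.78ms (3/7)
15. 6153.846ms @ 12 + 1025.641ms (2)
16. 7179.487ms @ 14 + 1025.641ms (2)
17. 8205.128ms @ 16 + 1025.641ms (2)
18. 9230.769ms @ 18 + 1538.462ms (3)
19. 10769.231ms @ 21 + 384.615ms (3/4)
20. 11153.846ms @ 87/4 + 384.615ms (3/4)
21. 11538.462ms @ 45/2 + 769.231ms (3/2)

note 10 onset = 69/7b = 5054.945ms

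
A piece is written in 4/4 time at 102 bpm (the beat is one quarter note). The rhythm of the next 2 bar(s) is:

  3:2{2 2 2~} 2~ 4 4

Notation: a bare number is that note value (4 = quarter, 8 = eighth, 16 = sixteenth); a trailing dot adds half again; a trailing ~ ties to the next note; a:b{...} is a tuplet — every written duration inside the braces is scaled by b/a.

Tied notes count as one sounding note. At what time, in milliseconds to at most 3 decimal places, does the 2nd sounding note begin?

note 2 onset = 4/3b = 784.314ms

1. 0.0ms @ 0 + 784.314ms (4/3)
2. 784.314ms @ 4/3 + 784.314ms (4/3)
3. 1568.627ms @ 8/3 + 2549.02ms (13/3)
4. 4117.647ms @ 7 + 588.235ms (1)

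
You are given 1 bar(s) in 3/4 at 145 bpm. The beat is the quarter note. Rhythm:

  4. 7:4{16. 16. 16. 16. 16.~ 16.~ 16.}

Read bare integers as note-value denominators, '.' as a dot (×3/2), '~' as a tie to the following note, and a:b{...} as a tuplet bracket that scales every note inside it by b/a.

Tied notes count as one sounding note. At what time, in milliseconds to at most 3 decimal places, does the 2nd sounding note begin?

note 2 onset = 3/2b = 620.69ms

1. 0.0ms @ 0 + 620.69ms (3/2)
2. 620.69ms @ 3/2 + 88.67ms (3/14)
3. 709.36ms @ 12/7 + 88.67ms (3/14)
4. 798.03ms @ 27/14 + 88.67ms (3/14)
5. 886.7ms @ 15/7 + 88.67ms (3/14)
6. 975.369ms @ 33/14 + 266.01ms (9/14)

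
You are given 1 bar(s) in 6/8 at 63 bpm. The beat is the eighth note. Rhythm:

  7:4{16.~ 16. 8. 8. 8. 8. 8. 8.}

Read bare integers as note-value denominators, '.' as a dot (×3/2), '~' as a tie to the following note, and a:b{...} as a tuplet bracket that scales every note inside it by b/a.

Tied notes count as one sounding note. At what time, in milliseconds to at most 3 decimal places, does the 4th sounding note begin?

1. 0.0ms @ 0 + 816.327ms (6/7)
2. 816.327ms @ 6/7 + 816.327ms (6/7)
3. 1632.653ms @ 12/7 + 816.327ms (6/7)
4. 2448.98ms @ 18/7 + 816.327ms (6/7)
5. 3265.306ms @ 24/7 + 816.327ms (6/7)
6. 4081.633ms @ 30/7 + 816.327ms (6/7)
7. 4897.959ms @ 36/7 + 816.327ms (6/7)

note 4 onset = 18/7b = 2448.98ms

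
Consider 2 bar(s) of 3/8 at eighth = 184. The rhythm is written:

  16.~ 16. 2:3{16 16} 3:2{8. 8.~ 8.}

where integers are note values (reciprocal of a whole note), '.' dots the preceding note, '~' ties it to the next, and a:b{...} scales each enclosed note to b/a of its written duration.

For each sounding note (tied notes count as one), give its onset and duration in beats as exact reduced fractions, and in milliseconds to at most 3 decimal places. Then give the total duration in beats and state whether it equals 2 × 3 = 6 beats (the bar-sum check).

1) 0.0ms=0b +489.13ms=3/2b
2) 489.13ms=3/2b +244.565ms=3/4b
3) 733.696ms=9/4b +244.565ms=3/4b
4) 978.261ms=3b +326.087ms=1b
5) 1304.348ms=4b +652.174ms=2b
Σ=6b of 6 (184bpm 3/8) — PASS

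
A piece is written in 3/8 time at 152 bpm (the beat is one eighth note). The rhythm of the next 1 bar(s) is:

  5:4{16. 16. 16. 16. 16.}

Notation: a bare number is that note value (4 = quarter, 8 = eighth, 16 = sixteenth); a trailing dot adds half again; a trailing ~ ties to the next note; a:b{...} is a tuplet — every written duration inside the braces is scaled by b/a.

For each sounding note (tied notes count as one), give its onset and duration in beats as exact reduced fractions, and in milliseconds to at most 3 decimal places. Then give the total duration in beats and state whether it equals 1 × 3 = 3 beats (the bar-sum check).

1) 0.0ms=0b +236.842ms=3/5b
2) 236.842ms=3/5b +236.842ms=3/5b
3) 473.684ms=6/5b +236.842ms=3/5b
4) 710.526ms=9/5b +236.842ms=3/5b
5) 947.368ms=12/5b +236.842ms=3/5b
Σ=3b of 3 (152bpm 3/8) — PASS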